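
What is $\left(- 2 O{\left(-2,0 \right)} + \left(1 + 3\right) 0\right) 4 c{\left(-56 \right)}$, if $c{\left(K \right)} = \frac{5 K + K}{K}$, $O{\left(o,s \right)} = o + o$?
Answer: $192$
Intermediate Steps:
$O{\left(o,s \right)} = 2 o$
$c{\left(K \right)} = 6$ ($c{\left(K \right)} = \frac{6 K}{K} = 6$)
$\left(- 2 O{\left(-2,0 \right)} + \left(1 + 3\right) 0\right) 4 c{\left(-56 \right)} = \left(- 2 \cdot 2 \left(-2\right) + \left(1 + 3\right) 0\right) 4 \cdot 6 = \left(\left(-2\right) \left(-4\right) + 4 \cdot 0\right) 4 \cdot 6 = \left(8 + 0\right) 4 \cdot 6 = 8 \cdot 4 \cdot 6 = 32 \cdot 6 = 192$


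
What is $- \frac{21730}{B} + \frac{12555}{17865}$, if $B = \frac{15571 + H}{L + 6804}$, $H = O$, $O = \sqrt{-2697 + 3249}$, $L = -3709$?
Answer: $- \frac{18072943304653}{4184992571} + \frac{134508700 \sqrt{138}}{242455489} \approx -4312.0$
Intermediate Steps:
$O = 2 \sqrt{138}$ ($O = \sqrt{552} = 2 \sqrt{138} \approx 23.495$)
$H = 2 \sqrt{138} \approx 23.495$
$B = \frac{15571}{3095} + \frac{2 \sqrt{138}}{3095}$ ($B = \frac{15571 + 2 \sqrt{138}}{-3709 + 6804} = \frac{15571 + 2 \sqrt{138}}{3095} = \left(15571 + 2 \sqrt{138}\right) \frac{1}{3095} = \frac{15571}{3095} + \frac{2 \sqrt{138}}{3095} \approx 5.0386$)
$- \frac{21730}{B} + \frac{12555}{17865} = - \frac{21730}{\frac{15571}{3095} + \frac{2 \sqrt{138}}{3095}} + \frac{12555}{17865} = - \frac{21730}{\frac{15571}{3095} + \frac{2 \sqrt{138}}{3095}} + 12555 \cdot \frac{1}{17865} = - \frac{21730}{\frac{15571}{3095} + \frac{2 \sqrt{138}}{3095}} + \frac{279}{397} = \frac{279}{397} - \frac{21730}{\frac{15571}{3095} + \frac{2 \sqrt{138}}{3095}}$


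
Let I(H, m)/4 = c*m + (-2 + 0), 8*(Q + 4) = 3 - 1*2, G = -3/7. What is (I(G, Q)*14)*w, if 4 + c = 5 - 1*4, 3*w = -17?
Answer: -9163/3 ≈ -3054.3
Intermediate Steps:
w = -17/3 (w = (1/3)*(-17) = -17/3 ≈ -5.6667)
c = -3 (c = -4 + (5 - 1*4) = -4 + (5 - 4) = -4 + 1 = -3)
G = -3/7 (G = -3*1/7 = -3/7 ≈ -0.42857)
Q = -31/8 (Q = -4 + (3 - 1*2)/8 = -4 + (3 - 2)/8 = -4 + (1/8)*1 = -4 + 1/8 = -31/8 ≈ -3.8750)
I(H, m) = -8 - 12*m (I(H, m) = 4*(-3*m + (-2 + 0)) = 4*(-3*m - 2) = 4*(-2 - 3*m) = -8 - 12*m)
(I(G, Q)*14)*w = ((-8 - 12*(-31/8))*14)*(-17/3) = ((-8 + 93/2)*14)*(-17/3) = ((77/2)*14)*(-17/3) = 539*(-17/3) = -9163/3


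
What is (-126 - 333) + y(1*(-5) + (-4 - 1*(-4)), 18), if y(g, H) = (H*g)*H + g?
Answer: -2084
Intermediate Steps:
y(g, H) = g + g*H**2 (y(g, H) = g*H**2 + g = g + g*H**2)
(-126 - 333) + y(1*(-5) + (-4 - 1*(-4)), 18) = (-126 - 333) + (1*(-5) + (-4 - 1*(-4)))*(1 + 18**2) = -459 + (-5 + (-4 + 4))*(1 + 324) = -459 + (-5 + 0)*325 = -459 - 5*325 = -459 - 1625 = -2084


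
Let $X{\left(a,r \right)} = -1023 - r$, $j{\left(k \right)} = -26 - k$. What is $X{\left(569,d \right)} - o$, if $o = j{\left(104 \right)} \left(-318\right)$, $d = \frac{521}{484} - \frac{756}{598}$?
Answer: $- \frac{6130576735}{144716} \approx -42363.0$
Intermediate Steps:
$d = - \frac{27173}{144716}$ ($d = 521 \cdot \frac{1}{484} - \frac{378}{299} = \frac{521}{484} - \frac{378}{299} = - \frac{27173}{144716} \approx -0.18777$)
$o = 41340$ ($o = \left(-26 - 104\right) \left(-318\right) = \left(-130\right) \left(-318\right) = 41340$)
$X{\left(569,d \right)} - o = \left(-1023 - - \frac{27173}{144716}\right) - 41340 = \left(-1023 + \frac{27173}{144716}\right) - 41340 = - \frac{148017295}{144716} - 41340 = - \frac{6130576735}{144716}$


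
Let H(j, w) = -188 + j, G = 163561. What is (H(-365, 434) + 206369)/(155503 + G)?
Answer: 25727/39883 ≈ 0.64506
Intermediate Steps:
(H(-365, 434) + 206369)/(155503 + G) = ((-188 - 365) + 206369)/(155503 + 163561) = (-553 + 206369)/319064 = 205816*(1/319064) = 25727/39883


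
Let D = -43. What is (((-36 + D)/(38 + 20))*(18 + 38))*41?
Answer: -90692/29 ≈ -3127.3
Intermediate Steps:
(((-36 + D)/(38 + 20))*(18 + 38))*41 = (((-36 - 43)/(38 + 20))*(18 + 38))*41 = (-79/58*56)*41 = (-79*1/58*56)*41 = -79/58*56*41 = -2212/29*41 = -90692/29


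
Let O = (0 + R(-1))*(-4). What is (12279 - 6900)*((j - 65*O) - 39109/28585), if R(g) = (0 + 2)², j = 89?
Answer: 173383221924/28585 ≈ 6.0655e+6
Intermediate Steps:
R(g) = 4 (R(g) = 2² = 4)
O = -16 (O = (0 + 4)*(-4) = 4*(-4) = -16)
(12279 - 6900)*((j - 65*O) - 39109/28585) = (12279 - 6900)*((89 - 65*(-16)) - 39109/28585) = 5379*((89 + 1040) - 39109*1/28585) = 5379*(1129 - 39109/28585) = 5379*(32233356/28585) = 173383221924/28585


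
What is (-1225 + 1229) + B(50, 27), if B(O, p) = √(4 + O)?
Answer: 4 + 3*√6 ≈ 11.348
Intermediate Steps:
(-1225 + 1229) + B(50, 27) = (-1225 + 1229) + √(4 + 50) = 4 + √54 = 4 + 3*√6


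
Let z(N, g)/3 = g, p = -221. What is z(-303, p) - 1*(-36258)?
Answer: 35595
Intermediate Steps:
z(N, g) = 3*g
z(-303, p) - 1*(-36258) = 3*(-221) - 1*(-36258) = -663 + 36258 = 35595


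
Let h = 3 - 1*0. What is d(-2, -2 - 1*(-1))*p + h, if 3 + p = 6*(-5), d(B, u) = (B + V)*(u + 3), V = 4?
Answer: -129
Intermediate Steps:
d(B, u) = (3 + u)*(4 + B) (d(B, u) = (B + 4)*(u + 3) = (4 + B)*(3 + u) = (3 + u)*(4 + B))
h = 3 (h = 3 + 0 = 3)
p = -33 (p = -3 + 6*(-5) = -3 - 30 = -33)
d(-2, -2 - 1*(-1))*p + h = (12 + 3*(-2) + 4*(-2 - 1*(-1)) - 2*(-2 - 1*(-1)))*(-33) + 3 = (12 - 6 + 4*(-2 + 1) - 2*(-2 + 1))*(-33) + 3 = (12 - 6 + 4*(-1) - 2*(-1))*(-33) + 3 = (12 - 6 - 4 + 2)*(-33) + 3 = 4*(-33) + 3 = -132 + 3 = -129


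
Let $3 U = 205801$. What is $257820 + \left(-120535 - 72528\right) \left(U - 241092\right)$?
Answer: $\frac{99906049385}{3} \approx 3.3302 \cdot 10^{10}$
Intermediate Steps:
$U = \frac{205801}{3}$ ($U = \frac{1}{3} \cdot 205801 = \frac{205801}{3} \approx 68600.0$)
$257820 + \left(-120535 - 72528\right) \left(U - 241092\right) = 257820 + \left(-120535 - 72528\right) \left(\frac{205801}{3} - 241092\right) = 257820 - - \frac{99905275925}{3} = 257820 + \frac{99905275925}{3} = \frac{99906049385}{3}$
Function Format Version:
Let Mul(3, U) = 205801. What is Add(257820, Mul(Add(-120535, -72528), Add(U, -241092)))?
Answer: Rational(99906049385, 3) ≈ 3.3302e+10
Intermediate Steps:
U = Rational(205801, 3) (U = Mul(Rational(1, 3), 205801) = Rational(205801, 3) ≈ 68600.)
Add(257820, Mul(Add(-120535, -72528), Add(U, -241092))) = Add(257820, Mul(Add(-120535, -72528), Add(Rational(205801, 3), -241092))) = Add(257820, Mul(-193063, Rational(-517475, 3))) = Add(257820, Rational(99905275925, 3)) = Rational(99906049385, 3)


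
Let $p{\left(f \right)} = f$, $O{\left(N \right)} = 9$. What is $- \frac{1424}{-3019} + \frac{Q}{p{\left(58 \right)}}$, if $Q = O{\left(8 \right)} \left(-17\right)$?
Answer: $- \frac{379315}{175102} \approx -2.1663$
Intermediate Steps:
$Q = -153$ ($Q = 9 \left(-17\right) = -153$)
$- \frac{1424}{-3019} + \frac{Q}{p{\left(58 \right)}} = - \frac{1424}{-3019} - \frac{153}{58} = \left(-1424\right) \left(- \frac{1}{3019}\right) - \frac{153}{58} = \frac{1424}{3019} - \frac{153}{58} = - \frac{379315}{175102}$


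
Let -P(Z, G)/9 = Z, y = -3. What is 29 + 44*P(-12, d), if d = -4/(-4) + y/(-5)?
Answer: 4781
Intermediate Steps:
d = 8/5 (d = -4/(-4) - 3/(-5) = -4*(-1/4) - 3*(-1/5) = 1 + 3/5 = 8/5 ≈ 1.6000)
P(Z, G) = -9*Z
29 + 44*P(-12, d) = 29 + 44*(-9*(-12)) = 29 + 44*108 = 29 + 4752 = 4781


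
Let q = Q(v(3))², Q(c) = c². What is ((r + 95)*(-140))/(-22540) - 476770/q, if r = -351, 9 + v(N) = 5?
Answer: -38412753/20608 ≈ -1864.0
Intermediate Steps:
v(N) = -4 (v(N) = -9 + 5 = -4)
q = 256 (q = ((-4)²)² = 16² = 256)
((r + 95)*(-140))/(-22540) - 476770/q = ((-351 + 95)*(-140))/(-22540) - 476770/256 = -256*(-140)*(-1/22540) - 476770*1/256 = 35840*(-1/22540) - 238385/128 = -256/161 - 238385/128 = -38412753/20608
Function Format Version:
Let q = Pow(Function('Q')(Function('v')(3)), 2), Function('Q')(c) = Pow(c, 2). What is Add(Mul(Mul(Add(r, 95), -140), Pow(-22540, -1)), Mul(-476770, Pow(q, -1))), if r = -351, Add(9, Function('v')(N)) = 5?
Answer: Rational(-38412753, 20608) ≈ -1864.0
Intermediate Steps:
Function('v')(N) = -4 (Function('v')(N) = Add(-9, 5) = -4)
q = 256 (q = Pow(Pow(-4, 2), 2) = Pow(16, 2) = 256)
Add(Mul(Mul(Add(r, 95), -140), Pow(-22540, -1)), Mul(-476770, Pow(q, -1))) = Add(Mul(Mul(Add(-351, 95), -140), Pow(-22540, -1)), Mul(-476770, Pow(256, -1))) = Add(Mul(Mul(-256, -140), Rational(-1, 22540)), Mul(-476770, Rational(1, 256))) = Add(Mul(35840, Rational(-1, 22540)), Rational(-238385, 128)) = Add(Rational(-256, 161), Rational(-238385, 128)) = Rational(-38412753, 20608)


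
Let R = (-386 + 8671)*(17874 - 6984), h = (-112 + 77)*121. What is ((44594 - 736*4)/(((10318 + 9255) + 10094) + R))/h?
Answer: -170/1560093051 ≈ -1.0897e-7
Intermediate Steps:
h = -4235 (h = -35*121 = -4235)
R = 90223650 (R = 8285*10890 = 90223650)
((44594 - 736*4)/(((10318 + 9255) + 10094) + R))/h = ((44594 - 736*4)/(((10318 + 9255) + 10094) + 90223650))/(-4235) = ((44594 - 2944)/((19573 + 10094) + 90223650))*(-1/4235) = (41650/(29667 + 90223650))*(-1/4235) = (41650/90253317)*(-1/4235) = (41650*(1/90253317))*(-1/4235) = (5950/12893331)*(-1/4235) = -170/1560093051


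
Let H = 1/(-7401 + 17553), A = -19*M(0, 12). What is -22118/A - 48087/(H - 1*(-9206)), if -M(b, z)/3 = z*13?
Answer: -3204011372371/415520105598 ≈ -7.7108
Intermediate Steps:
M(b, z) = -39*z (M(b, z) = -3*z*13 = -39*z)
A = 8892 (A = -(-741)*12 = -19*(-468) = 8892)
H = 1/10152 ≈ 9.8503e-5
-22118/A - 48087/(H - 1*(-9206)) = -22118/8892 - 48087/(1/10152 - 1*(-9206)) = -22118*1/8892 - 48087/(1/10152 + 9206) = -11059/4446 - 48087/93459313/10152 = -11059/4446 - 48087*10152/93459313 = -11059/4446 - 488179224/93459313 = -3204011372371/415520105598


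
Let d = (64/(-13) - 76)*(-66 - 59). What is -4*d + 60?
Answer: -525220/13 ≈ -40402.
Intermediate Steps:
d = 131500/13 (d = (64*(-1/13) - 76)*(-125) = (-64/13 - 76)*(-125) = -1052/13*(-125) = 131500/13 ≈ 10115.)
-4*d + 60 = -4*131500/13 + 60 = -526000/13 + 60 = -525220/13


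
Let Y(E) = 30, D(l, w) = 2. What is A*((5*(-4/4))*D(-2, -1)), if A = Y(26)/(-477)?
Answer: 100/159 ≈ 0.62893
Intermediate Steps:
A = -10/159 (A = 30/(-477) = 30*(-1/477) = -10/159 ≈ -0.062893)
A*((5*(-4/4))*D(-2, -1)) = -10*5*(-4/4)*2/159 = -10*5*(-4*¼)*2/159 = -10*5*(-1)*2/159 = -(-50)*2/159 = -10/159*(-10) = 100/159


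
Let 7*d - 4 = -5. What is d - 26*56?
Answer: -10193/7 ≈ -1456.1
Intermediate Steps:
d = -⅐ (d = 4/7 + (⅐)*(-5) = 4/7 - 5/7 = -⅐ ≈ -0.14286)
d - 26*56 = -⅐ - 26*56 = -⅐ - 1456 = -10193/7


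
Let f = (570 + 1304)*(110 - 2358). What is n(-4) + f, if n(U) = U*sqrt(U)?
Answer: -4212752 - 8*I ≈ -4.2128e+6 - 8.0*I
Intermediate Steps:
n(U) = U**(3/2)
f = -4212752 (f = 1874*(-2248) = -4212752)
n(-4) + f = (-4)**(3/2) - 4212752 = -8*I - 4212752 = -4212752 - 8*I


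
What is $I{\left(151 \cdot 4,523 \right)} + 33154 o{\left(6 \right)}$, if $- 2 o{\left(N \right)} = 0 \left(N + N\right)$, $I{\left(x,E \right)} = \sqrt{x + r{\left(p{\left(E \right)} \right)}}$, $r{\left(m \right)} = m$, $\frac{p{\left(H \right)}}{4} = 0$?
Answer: $2 \sqrt{151} \approx 24.576$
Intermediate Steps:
$p{\left(H \right)} = 0$ ($p{\left(H \right)} = 4 \cdot 0 = 0$)
$I{\left(x,E \right)} = \sqrt{x}$ ($I{\left(x,E \right)} = \sqrt{x + 0} = \sqrt{x}$)
$o{\left(N \right)} = 0$ ($o{\left(N \right)} = - \frac{0 \left(N + N\right)}{2} = - \frac{0 \cdot 2 N}{2} = \left(- \frac{1}{2}\right) 0 = 0$)
$I{\left(151 \cdot 4,523 \right)} + 33154 o{\left(6 \right)} = \sqrt{151 \cdot 4} + 33154 \cdot 0 = \sqrt{604} + 0 = 2 \sqrt{151} + 0 = 2 \sqrt{151}$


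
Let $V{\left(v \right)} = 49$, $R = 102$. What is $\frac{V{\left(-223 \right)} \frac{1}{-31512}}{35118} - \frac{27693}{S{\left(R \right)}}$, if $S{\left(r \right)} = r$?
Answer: $- \frac{300452329993}{1106638416} \approx -271.5$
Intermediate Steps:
$\frac{V{\left(-223 \right)} \frac{1}{-31512}}{35118} - \frac{27693}{S{\left(R \right)}} = \frac{49 \frac{1}{-31512}}{35118} - \frac{27693}{102} = 49 \left(- \frac{1}{31512}\right) \frac{1}{35118} - \frac{543}{2} = \left(- \frac{49}{31512}\right) \frac{1}{35118} - \frac{543}{2} = - \frac{49}{1106638416} - \frac{543}{2} = - \frac{300452329993}{1106638416}$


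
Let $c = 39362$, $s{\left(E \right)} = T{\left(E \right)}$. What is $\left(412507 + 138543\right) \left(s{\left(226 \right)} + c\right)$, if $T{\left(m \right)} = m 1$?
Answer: $21814967400$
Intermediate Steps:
$T{\left(m \right)} = m$
$s{\left(E \right)} = E$
$\left(412507 + 138543\right) \left(s{\left(226 \right)} + c\right) = \left(412507 + 138543\right) \left(226 + 39362\right) = 551050 \cdot 39588 = 21814967400$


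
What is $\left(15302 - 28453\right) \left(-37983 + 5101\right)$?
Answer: $432431182$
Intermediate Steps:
$\left(15302 - 28453\right) \left(-37983 + 5101\right) = \left(-13151\right) \left(-32882\right) = 432431182$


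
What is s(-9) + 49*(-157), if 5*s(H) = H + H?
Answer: -38483/5 ≈ -7696.6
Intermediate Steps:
s(H) = 2*H/5 (s(H) = (H + H)/5 = (2*H)/5 = 2*H/5)
s(-9) + 49*(-157) = (⅖)*(-9) + 49*(-157) = -18/5 - 7693 = -38483/5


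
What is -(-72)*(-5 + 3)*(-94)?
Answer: 13536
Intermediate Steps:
-(-72)*(-5 + 3)*(-94) = -(-72)*(-2)*(-94) = -24*6*(-94) = -144*(-94) = 13536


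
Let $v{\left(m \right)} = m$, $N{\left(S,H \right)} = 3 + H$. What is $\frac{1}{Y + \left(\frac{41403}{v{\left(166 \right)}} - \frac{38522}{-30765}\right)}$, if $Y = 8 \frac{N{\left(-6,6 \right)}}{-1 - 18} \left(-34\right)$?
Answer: $\frac{97032810}{36824912513} \approx 0.002635$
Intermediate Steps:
$Y = \frac{2448}{19}$ ($Y = 8 \frac{3 + 6}{-1 - 18} \left(-34\right) = 8 \frac{9}{-19} \left(-34\right) = 8 \cdot 9 \left(- \frac{1}{19}\right) \left(-34\right) = 8 \left(- \frac{9}{19}\right) \left(-34\right) = \left(- \frac{72}{19}\right) \left(-34\right) = \frac{2448}{19} \approx 128.84$)
$\frac{1}{Y + \left(\frac{41403}{v{\left(166 \right)}} - \frac{38522}{-30765}\right)} = \frac{1}{\frac{2448}{19} + \left(\frac{41403}{166} - \frac{38522}{-30765}\right)} = \frac{1}{\frac{2448}{19} + \left(41403 \cdot \frac{1}{166} - - \frac{38522}{30765}\right)} = \frac{1}{\frac{2448}{19} + \left(\frac{41403}{166} + \frac{38522}{30765}\right)} = \frac{1}{\frac{2448}{19} + \frac{1280157947}{5106990}} = \frac{1}{\frac{36824912513}{97032810}} = \frac{97032810}{36824912513}$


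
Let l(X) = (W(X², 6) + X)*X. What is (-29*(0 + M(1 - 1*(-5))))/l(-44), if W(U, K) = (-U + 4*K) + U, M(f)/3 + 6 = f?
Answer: 0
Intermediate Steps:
M(f) = -18 + 3*f
W(U, K) = 4*K
l(X) = X*(24 + X) (l(X) = (4*6 + X)*X = (24 + X)*X = X*(24 + X))
(-29*(0 + M(1 - 1*(-5))))/l(-44) = (-29*(0 + (-18 + 3*(1 - 1*(-5)))))/((-44*(24 - 44))) = (-29*(0 + (-18 + 3*(1 + 5))))/((-44*(-20))) = -29*(0 + (-18 + 3*6))/880 = -29*(0 + (-18 + 18))*(1/880) = -29*(0 + 0)*(1/880) = -29*0*(1/880) = 0*(1/880) = 0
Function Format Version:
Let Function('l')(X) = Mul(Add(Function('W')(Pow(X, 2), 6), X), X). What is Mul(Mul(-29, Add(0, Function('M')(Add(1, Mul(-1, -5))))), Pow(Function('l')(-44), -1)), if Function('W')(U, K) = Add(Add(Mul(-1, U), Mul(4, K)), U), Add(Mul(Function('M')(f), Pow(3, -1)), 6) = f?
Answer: 0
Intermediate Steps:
Function('M')(f) = Add(-18, Mul(3, f))
Function('W')(U, K) = Mul(4, K)
Function('l')(X) = Mul(X, Add(24, X)) (Function('l')(X) = Mul(Add(Mul(4, 6), X), X) = Mul(Add(24, X), X) = Mul(X, Add(24, X)))
Mul(Mul(-29, Add(0, Function('M')(Add(1, Mul(-1, -5))))), Pow(Function('l')(-44), -1)) = Mul(Mul(-29, Add(0, Add(-18, Mul(3, Add(1, Mul(-1, -5)))))), Pow(Mul(-44, Add(24, -44)), -1)) = Mul(Mul(-29, Add(0, Add(-18, Mul(3, Add(1, 5))))), Pow(Mul(-44, -20), -1)) = Mul(Mul(-29, Add(0, Add(-18, Mul(3, 6)))), Pow(880, -1)) = Mul(Mul(-29, Add(0, Add(-18, 18))), Rational(1, 880)) = Mul(Mul(-29, Add(0, 0)), Rational(1, 880)) = Mul(Mul(-29, 0), Rational(1, 880)) = Mul(0, Rational(1, 880)) = 0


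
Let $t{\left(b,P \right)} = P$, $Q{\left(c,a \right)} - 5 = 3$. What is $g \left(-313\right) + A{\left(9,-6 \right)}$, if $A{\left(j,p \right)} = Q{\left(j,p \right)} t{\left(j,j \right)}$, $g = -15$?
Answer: $4767$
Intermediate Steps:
$Q{\left(c,a \right)} = 8$ ($Q{\left(c,a \right)} = 5 + 3 = 8$)
$A{\left(j,p \right)} = 8 j$
$g \left(-313\right) + A{\left(9,-6 \right)} = \left(-15\right) \left(-313\right) + 8 \cdot 9 = 4695 + 72 = 4767$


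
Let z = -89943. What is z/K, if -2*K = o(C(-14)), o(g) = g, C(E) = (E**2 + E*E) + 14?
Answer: 12849/29 ≈ 443.07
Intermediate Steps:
C(E) = 14 + 2*E**2 (C(E) = (E**2 + E**2) + 14 = 2*E**2 + 14 = 14 + 2*E**2)
K = -203 (K = -(14 + 2*(-14)**2)/2 = -(14 + 2*196)/2 = -(14 + 392)/2 = -1/2*406 = -203)
z/K = -89943/(-203) = -89943*(-1/203) = 12849/29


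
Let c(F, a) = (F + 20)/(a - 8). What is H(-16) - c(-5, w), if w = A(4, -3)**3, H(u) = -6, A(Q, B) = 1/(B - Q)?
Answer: -755/183 ≈ -4.1257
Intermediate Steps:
w = -1/343 (w = (1/(-3 - 1*4))**3 = (1/(-3 - 4))**3 = (1/(-7))**3 = (-1/7)**3 = -1/343 ≈ -0.0029155)
c(F, a) = (20 + F)/(-8 + a)
H(-16) - c(-5, w) = -6 - (20 - 5)/(-8 - 1/343) = -6 - 15/(-2745/343) = -6 - (-343)*15/2745 = -6 - 1*(-343/183) = -6 + 343/183 = -755/183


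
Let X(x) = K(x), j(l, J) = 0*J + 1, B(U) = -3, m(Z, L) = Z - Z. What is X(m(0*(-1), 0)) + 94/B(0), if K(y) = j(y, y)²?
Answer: -91/3 ≈ -30.333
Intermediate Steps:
m(Z, L) = 0
j(l, J) = 1 (j(l, J) = 0 + 1 = 1)
K(y) = 1 (K(y) = 1² = 1)
X(x) = 1
X(m(0*(-1), 0)) + 94/B(0) = 1 + 94/(-3) = 1 + 94*(-⅓) = 1 - 94/3 = -91/3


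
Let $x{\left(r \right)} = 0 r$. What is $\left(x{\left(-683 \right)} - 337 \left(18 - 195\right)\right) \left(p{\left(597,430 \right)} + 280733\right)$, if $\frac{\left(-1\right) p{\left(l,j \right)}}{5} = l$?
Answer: $16567390452$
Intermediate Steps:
$p{\left(l,j \right)} = - 5 l$
$x{\left(r \right)} = 0$
$\left(x{\left(-683 \right)} - 337 \left(18 - 195\right)\right) \left(p{\left(597,430 \right)} + 280733\right) = \left(0 - 337 \left(18 - 195\right)\right) \left(\left(-5\right) 597 + 280733\right) = \left(0 - -59649\right) \left(-2985 + 280733\right) = \left(0 + 59649\right) 277748 = 59649 \cdot 277748 = 16567390452$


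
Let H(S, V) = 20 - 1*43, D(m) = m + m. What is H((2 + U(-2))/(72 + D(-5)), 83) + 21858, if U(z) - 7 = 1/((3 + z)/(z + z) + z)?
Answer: 21835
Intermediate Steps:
D(m) = 2*m
U(z) = 7 + 1/(z + (3 + z)/(2*z)) (U(z) = 7 + 1/((3 + z)/(z + z) + z) = 7 + 1/((3 + z)/((2*z)) + z) = 7 + 1/((3 + z)*(1/(2*z)) + z) = 7 + 1/((3 + z)/(2*z) + z) = 7 + 1/(z + (3 + z)/(2*z)))
H(S, V) = -23 (H(S, V) = 20 - 43 = -23)
H((2 + U(-2))/(72 + D(-5)), 83) + 21858 = -23 + 21858 = 21835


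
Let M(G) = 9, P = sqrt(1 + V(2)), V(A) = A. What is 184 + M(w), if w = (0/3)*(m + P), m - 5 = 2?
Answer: 193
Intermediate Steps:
P = sqrt(3) (P = sqrt(1 + 2) = sqrt(3) ≈ 1.7320)
m = 7 (m = 5 + 2 = 7)
w = 0 (w = (0/3)*(7 + sqrt(3)) = (0*(1/3))*(7 + sqrt(3)) = 0*(7 + sqrt(3)) = 0)
184 + M(w) = 184 + 9 = 193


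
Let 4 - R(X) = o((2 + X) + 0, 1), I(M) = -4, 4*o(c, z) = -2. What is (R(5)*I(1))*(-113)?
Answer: 2034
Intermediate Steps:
o(c, z) = -½ (o(c, z) = (¼)*(-2) = -½)
R(X) = 9/2 (R(X) = 4 - 1*(-½) = 4 + ½ = 9/2)
(R(5)*I(1))*(-113) = ((9/2)*(-4))*(-113) = -18*(-113) = 2034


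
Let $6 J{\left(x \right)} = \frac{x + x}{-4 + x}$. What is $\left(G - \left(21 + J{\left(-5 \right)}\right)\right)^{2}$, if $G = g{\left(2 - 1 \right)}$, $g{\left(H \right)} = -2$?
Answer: $\frac{391876}{729} \approx 537.55$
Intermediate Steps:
$J{\left(x \right)} = \frac{x}{3 \left(-4 + x\right)}$ ($J{\left(x \right)} = \frac{\left(x + x\right) \frac{1}{-4 + x}}{6} = \frac{2 x \frac{1}{-4 + x}}{6} = \frac{x}{3 \left(-4 + x\right)}$)
$G = -2$
$\left(G - \left(21 + J{\left(-5 \right)}\right)\right)^{2} = \left(-2 - \left(21 + \frac{1}{3} \left(-5\right) \frac{1}{-4 - 5}\right)\right)^{2} = \left(-2 - \left(21 + \frac{1}{3} \left(-5\right) \frac{1}{-9}\right)\right)^{2} = \left(-2 - \left(21 + \frac{1}{3} \left(-5\right) \left(- \frac{1}{9}\right)\right)\right)^{2} = \left(-2 - \frac{572}{27}\right)^{2} = \left(- \frac{626}{27}\right)^{2} = \frac{391876}{729}$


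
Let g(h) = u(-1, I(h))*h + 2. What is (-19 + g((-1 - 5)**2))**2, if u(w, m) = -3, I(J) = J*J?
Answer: 15625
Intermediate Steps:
I(J) = J**2
g(h) = 2 - 3*h (g(h) = -3*h + 2 = 2 - 3*h)
(-19 + g((-1 - 5)**2))**2 = (-19 + (2 - 3*(-1 - 5)**2))**2 = (-19 + (2 - 3*(-6)**2))**2 = (-19 + (2 - 3*36))**2 = (-19 + (2 - 108))**2 = (-19 - 106)**2 = (-125)**2 = 15625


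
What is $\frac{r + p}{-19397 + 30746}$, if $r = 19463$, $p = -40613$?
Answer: $- \frac{2350}{1261} \approx -1.8636$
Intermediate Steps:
$\frac{r + p}{-19397 + 30746} = \frac{19463 - 40613}{-19397 + 30746} = - \frac{21150}{11349} = \left(-21150\right) \frac{1}{11349} = - \frac{2350}{1261}$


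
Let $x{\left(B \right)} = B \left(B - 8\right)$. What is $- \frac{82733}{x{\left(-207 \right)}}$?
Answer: $- \frac{82733}{44505} \approx -1.859$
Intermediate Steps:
$x{\left(B \right)} = B \left(-8 + B\right)$
$- \frac{82733}{x{\left(-207 \right)}} = - \frac{82733}{\left(-207\right) \left(-8 - 207\right)} = - \frac{82733}{\left(-207\right) \left(-215\right)} = - \frac{82733}{44505}$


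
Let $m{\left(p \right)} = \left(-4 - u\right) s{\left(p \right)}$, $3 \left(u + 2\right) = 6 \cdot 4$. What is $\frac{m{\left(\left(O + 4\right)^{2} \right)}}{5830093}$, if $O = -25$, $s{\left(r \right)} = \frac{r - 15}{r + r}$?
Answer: $- \frac{710}{857023671} \approx -8.2845 \cdot 10^{-7}$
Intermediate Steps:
$s{\left(r \right)} = \frac{-15 + r}{2 r}$
$u = 6$ ($u = -2 + \frac{6 \cdot 4}{3} = -2 + \frac{1}{3} \cdot 24 = -2 + 8 = 6$)
$m{\left(p \right)} = - \frac{5 \left(-15 + p\right)}{p}$ ($m{\left(p \right)} = \left(-4 - 6\right) \frac{-15 + p}{2 p} = - 10 \frac{-15 + p}{2 p} = - \frac{5 \left(-15 + p\right)}{p}$)
$\frac{m{\left(\left(O + 4\right)^{2} \right)}}{5830093} = \frac{-5 + \frac{75}{\left(-25 + 4\right)^{2}}}{5830093} = \left(-5 + \frac{75}{\left(-21\right)^{2}}\right) \frac{1}{5830093} = \left(-5 + \frac{75}{441}\right) \frac{1}{5830093} = \left(-5 + 75 \cdot \frac{1}{441}\right) \frac{1}{5830093} = \left(-5 + \frac{25}{147}\right) \frac{1}{5830093} = \left(- \frac{710}{147}\right) \frac{1}{5830093} = - \frac{710}{857023671}$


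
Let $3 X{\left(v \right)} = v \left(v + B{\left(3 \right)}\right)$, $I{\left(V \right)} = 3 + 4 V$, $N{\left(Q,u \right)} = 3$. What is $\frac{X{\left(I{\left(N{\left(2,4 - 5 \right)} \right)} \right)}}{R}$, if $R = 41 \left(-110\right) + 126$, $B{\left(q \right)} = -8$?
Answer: $- \frac{35}{4384} \approx -0.0079836$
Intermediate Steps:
$R = -4384$ ($R = -4510 + 126 = -4384$)
$X{\left(v \right)} = \frac{v \left(-8 + v\right)}{3}$ ($X{\left(v \right)} = \frac{v \left(v - 8\right)}{3} = \frac{v \left(-8 + v\right)}{3}$)
$\frac{X{\left(I{\left(N{\left(2,4 - 5 \right)} \right)} \right)}}{R} = \frac{\frac{1}{3} \left(3 + 4 \cdot 3\right) \left(-8 + \left(3 + 4 \cdot 3\right)\right)}{-4384} = \frac{\left(3 + 12\right) \left(-8 + \left(3 + 12\right)\right)}{3} \left(- \frac{1}{4384}\right) = \frac{1}{3} \cdot 15 \left(-8 + 15\right) \left(- \frac{1}{4384}\right) = \frac{1}{3} \cdot 15 \cdot 7 \left(- \frac{1}{4384}\right) = 35 \left(- \frac{1}{4384}\right) = - \frac{35}{4384}$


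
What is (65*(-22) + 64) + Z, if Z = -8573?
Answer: -9939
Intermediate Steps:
(65*(-22) + 64) + Z = (65*(-22) + 64) - 8573 = (-1430 + 64) - 8573 = -1366 - 8573 = -9939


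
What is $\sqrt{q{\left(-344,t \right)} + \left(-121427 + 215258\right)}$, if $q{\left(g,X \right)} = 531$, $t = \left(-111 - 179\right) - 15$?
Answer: $\sqrt{94362} \approx 307.18$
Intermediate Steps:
$t = -305$ ($t = -290 - 15 = -305$)
$\sqrt{q{\left(-344,t \right)} + \left(-121427 + 215258\right)} = \sqrt{531 + \left(-121427 + 215258\right)} = \sqrt{531 + 93831} = \sqrt{94362}$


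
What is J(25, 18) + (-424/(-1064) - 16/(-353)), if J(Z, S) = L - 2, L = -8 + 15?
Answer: 255582/46949 ≈ 5.4438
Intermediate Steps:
L = 7
J(Z, S) = 5 (J(Z, S) = 7 - 2 = 5)
J(25, 18) + (-424/(-1064) - 16/(-353)) = 5 + (-424/(-1064) - 16/(-353)) = 5 + (-424*(-1/1064) - 16*(-1/353)) = 5 + (53/133 + 16/353) = 5 + 20837/46949 = 255582/46949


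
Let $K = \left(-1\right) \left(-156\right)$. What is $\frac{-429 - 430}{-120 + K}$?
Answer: $- \frac{859}{36} \approx -23.861$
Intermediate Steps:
$K = 156$
$\frac{-429 - 430}{-120 + K} = \frac{-429 - 430}{-120 + 156} = - \frac{859}{36}$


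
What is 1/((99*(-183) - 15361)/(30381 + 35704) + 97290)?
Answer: 66085/6429376172 ≈ 1.0279e-5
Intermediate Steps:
1/((99*(-183) - 15361)/(30381 + 35704) + 97290) = 1/((-18117 - 15361)/66085 + 97290) = 1/(-33478*1/66085 + 97290) = 1/(-33478/66085 + 97290) = 1/(6429376172/66085) = 66085/6429376172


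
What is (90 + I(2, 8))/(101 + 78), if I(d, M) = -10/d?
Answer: 85/179 ≈ 0.47486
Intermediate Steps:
(90 + I(2, 8))/(101 + 78) = (90 - 10/2)/(101 + 78) = (90 - 10*1/2)/179 = (90 - 5)*(1/179) = 85*(1/179) = 85/179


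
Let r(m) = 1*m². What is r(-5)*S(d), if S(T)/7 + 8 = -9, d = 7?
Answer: -2975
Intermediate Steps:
r(m) = m²
S(T) = -119 (S(T) = -56 + 7*(-9) = -56 - 63 = -119)
r(-5)*S(d) = (-5)²*(-119) = 25*(-119) = -2975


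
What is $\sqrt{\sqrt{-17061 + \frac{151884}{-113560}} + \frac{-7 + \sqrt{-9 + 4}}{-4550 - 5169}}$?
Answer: $\frac{\sqrt{54834060539300 - 7833437219900 i \sqrt{5} + 2681689902790 i \sqrt{13752109214790}}}{275922410} \approx 8.0816 + 8.0815 i$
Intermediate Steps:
$\sqrt{\sqrt{-17061 + \frac{151884}{-113560}} + \frac{-7 + \sqrt{-9 + 4}}{-4550 - 5169}} = \sqrt{\sqrt{-17061 + 151884 \left(- \frac{1}{113560}\right)} + \frac{-7 + \sqrt{-5}}{-9719}} = \sqrt{\sqrt{-17061 - \frac{37971}{28390}} + \left(-7 + i \sqrt{5}\right) \left(- \frac{1}{9719}\right)} = \sqrt{\sqrt{- \frac{484399761}{28390}} + \left(\frac{7}{9719} - \frac{i \sqrt{5}}{9719}\right)} = \sqrt{\frac{i \sqrt{13752109214790}}{28390} + \left(\frac{7}{9719} - \frac{i \sqrt{5}}{9719}\right)} = \sqrt{\frac{7}{9719} - \frac{i \sqrt{5}}{9719} + \frac{i \sqrt{13752109214790}}{28390}}$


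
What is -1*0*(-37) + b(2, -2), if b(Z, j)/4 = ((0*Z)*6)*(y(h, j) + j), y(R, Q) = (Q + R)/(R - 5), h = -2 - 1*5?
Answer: 0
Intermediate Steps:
h = -7 (h = -2 - 5 = -7)
y(R, Q) = (Q + R)/(-5 + R)
b(Z, j) = 0 (b(Z, j) = 4*(((0*Z)*6)*((j - 7)/(-5 - 7) + j)) = 4*((0*6)*((-7 + j)/(-12) + j)) = 4*(0*(-(-7 + j)/12 + j)) = 4*(0*((7/12 - j/12) + j)) = 4*(0*(7/12 + 11*j/12)) = 4*0 = 0)
-1*0*(-37) + b(2, -2) = -1*0*(-37) + 0 = 0*(-37) + 0 = 0 + 0 = 0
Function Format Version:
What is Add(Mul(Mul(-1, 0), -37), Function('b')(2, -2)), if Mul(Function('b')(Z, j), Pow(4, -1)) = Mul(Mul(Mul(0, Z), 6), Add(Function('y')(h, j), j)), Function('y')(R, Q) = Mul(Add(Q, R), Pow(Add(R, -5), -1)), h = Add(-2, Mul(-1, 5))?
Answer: 0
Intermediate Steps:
h = -7 (h = Add(-2, -5) = -7)
Function('y')(R, Q) = Mul(Pow(Add(-5, R), -1), Add(Q, R)) (Function('y')(R, Q) = Mul(Add(Q, R), Pow(Add(-5, R), -1)) = Mul(Pow(Add(-5, R), -1), Add(Q, R)))
Function('b')(Z, j) = 0 (Function('b')(Z, j) = Mul(4, Mul(Mul(Mul(0, Z), 6), Add(Mul(Pow(Add(-5, -7), -1), Add(j, -7)), j))) = Mul(4, Mul(Mul(0, 6), Add(Mul(Pow(-12, -1), Add(-7, j)), j))) = Mul(4, Mul(0, Add(Mul(Rational(-1, 12), Add(-7, j)), j))) = Mul(4, Mul(0, Add(Add(Rational(7, 12), Mul(Rational(-1, 12), j)), j))) = Mul(4, Mul(0, Add(Rational(7, 12), Mul(Rational(11, 12), j)))) = Mul(4, 0) = 0)
Add(Mul(Mul(-1, 0), -37), Function('b')(2, -2)) = Add(Mul(Mul(-1, 0), -37), 0) = Add(Mul(0, -37), 0) = Add(0, 0) = 0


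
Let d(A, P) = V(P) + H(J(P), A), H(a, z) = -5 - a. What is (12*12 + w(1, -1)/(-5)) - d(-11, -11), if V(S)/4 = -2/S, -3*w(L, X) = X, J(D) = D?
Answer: 22639/165 ≈ 137.21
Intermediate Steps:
w(L, X) = -X/3
V(S) = -8/S (V(S) = 4*(-2/S) = -8/S)
d(A, P) = -5 - P - 8/P (d(A, P) = -8/P + (-5 - P) = -5 - P - 8/P)
(12*12 + w(1, -1)/(-5)) - d(-11, -11) = (12*12 - 1/3*(-1)/(-5)) - (-5 - 1*(-11) - 8/(-11)) = (144 + (1/3)*(-1/5)) - (-5 + 11 - 8*(-1/11)) = (144 - 1/15) - (-5 + 11 + 8/11) = 2159/15 - 1*74/11 = 2159/15 - 74/11 = 22639/165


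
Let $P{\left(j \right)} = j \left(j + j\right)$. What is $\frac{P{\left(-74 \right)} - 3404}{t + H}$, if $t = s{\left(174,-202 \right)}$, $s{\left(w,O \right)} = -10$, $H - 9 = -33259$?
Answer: $- \frac{1887}{8315} \approx -0.22694$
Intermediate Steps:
$H = -33250$ ($H = 9 - 33259 = -33250$)
$P{\left(j \right)} = 2 j^{2}$ ($P{\left(j \right)} = j 2 j = 2 j^{2}$)
$t = -10$
$\frac{P{\left(-74 \right)} - 3404}{t + H} = \frac{2 \left(-74\right)^{2} - 3404}{-10 - 33250} = \frac{2 \cdot 5476 - 3404}{-33260} = \left(10952 - 3404\right) \left(- \frac{1}{33260}\right) = 7548 \left(- \frac{1}{33260}\right) = - \frac{1887}{8315}$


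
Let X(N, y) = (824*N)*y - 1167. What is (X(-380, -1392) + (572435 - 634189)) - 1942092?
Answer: 433858027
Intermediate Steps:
X(N, y) = -1167 + 824*N*y (X(N, y) = 824*N*y - 1167 = -1167 + 824*N*y)
(X(-380, -1392) + (572435 - 634189)) - 1942092 = ((-1167 + 824*(-380)*(-1392)) + (572435 - 634189)) - 1942092 = ((-1167 + 435863040) - 61754) - 1942092 = (435861873 - 61754) - 1942092 = 435800119 - 1942092 = 433858027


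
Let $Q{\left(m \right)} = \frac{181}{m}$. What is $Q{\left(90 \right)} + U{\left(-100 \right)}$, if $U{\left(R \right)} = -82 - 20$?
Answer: $- \frac{8999}{90} \approx -99.989$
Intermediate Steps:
$U{\left(R \right)} = -102$ ($U{\left(R \right)} = -82 - 20 = -102$)
$Q{\left(90 \right)} + U{\left(-100 \right)} = \frac{181}{90} - 102 = - \frac{8999}{90}$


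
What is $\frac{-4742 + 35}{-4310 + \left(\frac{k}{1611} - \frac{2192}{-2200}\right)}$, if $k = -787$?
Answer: $\frac{2085318675}{1909212761} \approx 1.0922$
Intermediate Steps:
$\frac{-4742 + 35}{-4310 + \left(\frac{k}{1611} - \frac{2192}{-2200}\right)} = \frac{-4742 + 35}{-4310 - \left(- \frac{274}{275} + \frac{787}{1611}\right)} = - \frac{4707}{-4310 - - \frac{224989}{443025}} = - \frac{4707}{-4310 + \left(- \frac{787}{1611} + \frac{274}{275}\right)} = - \frac{4707}{-4310 + \frac{224989}{443025}} = - \frac{4707}{- \frac{1909212761}{443025}} = \left(-4707\right) \left(- \frac{443025}{1909212761}\right) = \frac{2085318675}{1909212761}$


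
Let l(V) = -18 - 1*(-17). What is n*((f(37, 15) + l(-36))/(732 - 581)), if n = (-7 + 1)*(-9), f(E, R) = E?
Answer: 1944/151 ≈ 12.874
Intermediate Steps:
l(V) = -1 (l(V) = -18 + 17 = -1)
n = 54 (n = -6*(-9) = 54)
n*((f(37, 15) + l(-36))/(732 - 581)) = 54*((37 - 1)/(732 - 581)) = 54*(36/151) = 1944/151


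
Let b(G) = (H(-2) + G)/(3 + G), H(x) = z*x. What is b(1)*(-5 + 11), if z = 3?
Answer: -15/2 ≈ -7.5000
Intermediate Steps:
H(x) = 3*x
b(G) = (-6 + G)/(3 + G) (b(G) = (3*(-2) + G)/(3 + G) = (-6 + G)/(3 + G))
b(1)*(-5 + 11) = ((-6 + 1)/(3 + 1))*(-5 + 11) = (-5/4)*6 = ((¼)*(-5))*6 = -5/4*6 = -15/2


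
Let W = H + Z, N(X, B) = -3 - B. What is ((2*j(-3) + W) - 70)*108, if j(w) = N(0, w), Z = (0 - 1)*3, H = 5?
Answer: -7344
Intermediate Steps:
Z = -3 (Z = -1*3 = -3)
j(w) = -3 - w
W = 2 (W = 5 - 3 = 2)
((2*j(-3) + W) - 70)*108 = ((2*(-3 - 1*(-3)) + 2) - 70)*108 = ((2*(-3 + 3) + 2) - 70)*108 = ((2*0 + 2) - 70)*108 = ((0 + 2) - 70)*108 = (2 - 70)*108 = -68*108 = -7344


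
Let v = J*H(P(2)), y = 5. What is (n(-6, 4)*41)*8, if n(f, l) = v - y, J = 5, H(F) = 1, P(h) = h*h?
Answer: 0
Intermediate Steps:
P(h) = h**2
v = 5 (v = 5*1 = 5)
n(f, l) = 0 (n(f, l) = 5 - 1*5 = 5 - 5 = 0)
(n(-6, 4)*41)*8 = (0*41)*8 = 0*8 = 0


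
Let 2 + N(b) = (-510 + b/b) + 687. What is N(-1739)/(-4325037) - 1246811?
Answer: -5392503707183/4325037 ≈ -1.2468e+6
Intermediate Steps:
N(b) = 176 (N(b) = -2 + ((-510 + b/b) + 687) = -2 + ((-510 + 1) + 687) = -2 + (-509 + 687) = -2 + 178 = 176)
N(-1739)/(-4325037) - 1246811 = 176/(-4325037) - 1246811 = 176*(-1/4325037) - 1246811 = -176/4325037 - 1246811 = -5392503707183/4325037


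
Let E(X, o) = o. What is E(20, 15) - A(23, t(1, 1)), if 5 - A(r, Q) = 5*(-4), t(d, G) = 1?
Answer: -10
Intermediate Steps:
A(r, Q) = 25 (A(r, Q) = 5 - 5*(-4) = 5 - 1*(-20) = 5 + 20 = 25)
E(20, 15) - A(23, t(1, 1)) = 15 - 1*25 = 15 - 25 = -10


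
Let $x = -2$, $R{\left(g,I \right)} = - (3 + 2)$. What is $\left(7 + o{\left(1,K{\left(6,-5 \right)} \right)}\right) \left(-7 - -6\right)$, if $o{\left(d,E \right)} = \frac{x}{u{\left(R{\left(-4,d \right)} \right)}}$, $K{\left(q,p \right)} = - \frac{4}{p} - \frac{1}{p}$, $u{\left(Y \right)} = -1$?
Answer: $-9$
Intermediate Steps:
$R{\left(g,I \right)} = -5$ ($R{\left(g,I \right)} = \left(-1\right) 5 = -5$)
$K{\left(q,p \right)} = - \frac{5}{p}$
$o{\left(d,E \right)} = 2$ ($o{\left(d,E \right)} = - \frac{2}{-1} = \left(-2\right) \left(-1\right) = 2$)
$\left(7 + o{\left(1,K{\left(6,-5 \right)} \right)}\right) \left(-7 - -6\right) = \left(7 + 2\right) \left(-7 - -6\right) = 9 \left(-7 + 6\right) = 9 \left(-1\right) = -9$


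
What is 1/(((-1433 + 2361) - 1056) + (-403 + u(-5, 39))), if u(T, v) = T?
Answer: -1/536 ≈ -0.0018657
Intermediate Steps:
1/(((-1433 + 2361) - 1056) + (-403 + u(-5, 39))) = 1/(((-1433 + 2361) - 1056) + (-403 - 5)) = 1/((928 - 1056) - 408) = 1/(-128 - 408) = 1/(-536) = -1/536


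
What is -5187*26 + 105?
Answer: -134757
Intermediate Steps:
-5187*26 + 105 = -273*494 + 105 = -134862 + 105 = -134757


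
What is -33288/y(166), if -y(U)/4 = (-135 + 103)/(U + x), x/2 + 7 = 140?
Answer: -112347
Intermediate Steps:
x = 266 (x = -14 + 2*140 = -14 + 280 = 266)
y(U) = 128/(266 + U) (y(U) = -4*(-135 + 103)/(U + 266) = -(-128)/(266 + U) = 128/(266 + U))
-33288/y(166) = -33288/(128/(266 + 166)) = -33288/(128/432) = -33288/(128*(1/432)) = -33288/8/27 = -33288*27/8 = -112347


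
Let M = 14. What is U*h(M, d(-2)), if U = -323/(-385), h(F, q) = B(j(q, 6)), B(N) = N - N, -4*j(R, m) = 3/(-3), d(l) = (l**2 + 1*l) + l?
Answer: 0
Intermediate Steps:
d(l) = l**2 + 2*l (d(l) = (l**2 + l) + l = (l + l**2) + l = l**2 + 2*l)
j(R, m) = 1/4 (j(R, m) = -3/(4*(-3)) = -3*(-1)/(4*3) = -1/4*(-1) = 1/4)
B(N) = 0
h(F, q) = 0
U = 323/385 (U = -323*(-1/385) = 323/385 ≈ 0.83896)
U*h(M, d(-2)) = (323/385)*0 = 0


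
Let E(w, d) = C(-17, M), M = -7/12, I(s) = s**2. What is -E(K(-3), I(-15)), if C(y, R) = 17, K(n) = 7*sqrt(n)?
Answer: -17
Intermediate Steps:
M = -7/12 (M = -7*1/12 = -7/12 ≈ -0.58333)
E(w, d) = 17
-E(K(-3), I(-15)) = -1*17 = -17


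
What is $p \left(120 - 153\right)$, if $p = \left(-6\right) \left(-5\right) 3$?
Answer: $-2970$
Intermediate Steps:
$p = 90$ ($p = 30 \cdot 3 = 90$)
$p \left(120 - 153\right) = 90 \left(120 - 153\right) = 90 \left(-33\right) = -2970$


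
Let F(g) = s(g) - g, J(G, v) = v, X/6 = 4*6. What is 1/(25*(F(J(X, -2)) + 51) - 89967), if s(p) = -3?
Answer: -1/88717 ≈ -1.1272e-5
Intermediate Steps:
X = 144 (X = 6*(4*6) = 6*24 = 144)
F(g) = -3 - g
1/(25*(F(J(X, -2)) + 51) - 89967) = 1/(25*((-3 - 1*(-2)) + 51) - 89967) = 1/(25*((-3 + 2) + 51) - 89967) = 1/(25*(-1 + 51) - 89967) = 1/(25*50 - 89967) = 1/(1250 - 89967) = 1/(-88717) = -1/88717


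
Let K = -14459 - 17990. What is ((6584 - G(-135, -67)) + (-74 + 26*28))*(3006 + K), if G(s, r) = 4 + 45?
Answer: -211665727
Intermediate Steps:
G(s, r) = 49
K = -32449
((6584 - G(-135, -67)) + (-74 + 26*28))*(3006 + K) = ((6584 - 1*49) + (-74 + 26*28))*(3006 - 32449) = ((6584 - 49) + (-74 + 728))*(-29443) = (6535 + 654)*(-29443) = 7189*(-29443) = -211665727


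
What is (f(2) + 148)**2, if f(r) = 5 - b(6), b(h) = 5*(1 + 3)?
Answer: 17689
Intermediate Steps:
b(h) = 20 (b(h) = 5*4 = 20)
f(r) = -15 (f(r) = 5 - 1*20 = 5 - 20 = -15)
(f(2) + 148)**2 = (-15 + 148)**2 = 133**2 = 17689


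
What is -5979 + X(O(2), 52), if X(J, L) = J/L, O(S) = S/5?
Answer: -777269/130 ≈ -5979.0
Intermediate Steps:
O(S) = S/5 (O(S) = S*(⅕) = S/5)
-5979 + X(O(2), 52) = -5979 + ((⅕)*2)/52 = -5979 + (⅖)*(1/52) = -5979 + 1/130 = -777269/130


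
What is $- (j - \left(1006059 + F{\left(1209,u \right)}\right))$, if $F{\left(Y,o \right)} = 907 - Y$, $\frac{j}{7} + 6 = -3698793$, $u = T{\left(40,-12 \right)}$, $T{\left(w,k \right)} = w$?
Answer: $26897350$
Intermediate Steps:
$u = 40$
$j = -25891593$ ($j = -42 + 7 \left(-3698793\right) = -42 - 25891551 = -25891593$)
$- (j - \left(1006059 + F{\left(1209,u \right)}\right)) = - (-25891593 - \left(1006966 - 1209\right)) = - (-25891593 - 1005757) = \left(-1\right) \left(-26897350\right) = 26897350$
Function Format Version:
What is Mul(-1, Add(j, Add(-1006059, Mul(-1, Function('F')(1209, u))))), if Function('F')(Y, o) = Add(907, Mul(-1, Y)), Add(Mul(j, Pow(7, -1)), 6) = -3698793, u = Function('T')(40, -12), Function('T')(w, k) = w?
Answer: 26897350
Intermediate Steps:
u = 40
j = -25891593 (j = Add(-42, Mul(7, -3698793)) = Add(-42, -25891551) = -25891593)
Mul(-1, Add(j, Add(-1006059, Mul(-1, Function('F')(1209, u))))) = Mul(-1, Add(-25891593, Add(-1006059, Mul(-1, Add(907, Mul(-1, 1209)))))) = Mul(-1, Add(-25891593, Add(-1006059, Mul(-1, Add(907, -1209))))) = Mul(-1, Add(-25891593, Add(-1006059, Mul(-1, -302)))) = Mul(-1, Add(-25891593, Add(-1006059, 302))) = Mul(-1, Add(-25891593, -1005757)) = Mul(-1, -26897350) = 26897350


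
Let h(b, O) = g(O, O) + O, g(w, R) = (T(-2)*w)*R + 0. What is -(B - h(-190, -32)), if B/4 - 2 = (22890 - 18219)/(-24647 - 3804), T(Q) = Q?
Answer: -59387004/28451 ≈ -2087.3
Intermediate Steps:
B = 208924/28451 (B = 8 + 4*((22890 - 18219)/(-24647 - 3804)) = 8 + 4*(4671/(-28451)) = 8 + 4*(4671*(-1/28451)) = 8 + 4*(-4671/28451) = 8 - 18684/28451 = 208924/28451 ≈ 7.3433)
g(w, R) = -2*R*w (g(w, R) = (-2*w)*R + 0 = -2*R*w + 0 = -2*R*w)
h(b, O) = O - 2*O² (h(b, O) = -2*O*O + O = -2*O² + O = O - 2*O²)
-(B - h(-190, -32)) = -(208924/28451 - (-32)*(1 - 2*(-32))) = -(208924/28451 - (-32)*(1 + 64)) = -(208924/28451 - (-32)*65) = -(208924/28451 - 1*(-2080)) = -(208924/28451 + 2080) = -1*59387004/28451 = -59387004/28451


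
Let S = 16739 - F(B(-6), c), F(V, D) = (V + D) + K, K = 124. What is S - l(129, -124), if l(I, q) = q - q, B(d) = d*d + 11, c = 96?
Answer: 16472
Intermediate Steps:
B(d) = 11 + d² (B(d) = d² + 11 = 11 + d²)
l(I, q) = 0
F(V, D) = 124 + D + V (F(V, D) = (V + D) + 124 = (D + V) + 124 = 124 + D + V)
S = 16472 (S = 16739 - (124 + 96 + (11 + (-6)²)) = 16739 - (124 + 96 + (11 + 36)) = 16739 - (124 + 96 + 47) = 16739 - 1*267 = 16739 - 267 = 16472)
S - l(129, -124) = 16472 - 1*0 = 16472 + 0 = 16472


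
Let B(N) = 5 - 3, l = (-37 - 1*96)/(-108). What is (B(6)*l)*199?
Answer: 26467/54 ≈ 490.13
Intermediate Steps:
l = 133/108 (l = (-37 - 96)*(-1/108) = -133*(-1/108) = 133/108 ≈ 1.2315)
B(N) = 2
(B(6)*l)*199 = (2*(133/108))*199 = (133/54)*199 = 26467/54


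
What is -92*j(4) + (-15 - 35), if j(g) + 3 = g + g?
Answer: -510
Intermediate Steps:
j(g) = -3 + 2*g (j(g) = -3 + (g + g) = -3 + 2*g)
-92*j(4) + (-15 - 35) = -92*(-3 + 2*4) + (-15 - 35) = -92*(-3 + 8) - 50 = -92*5 - 50 = -460 - 50 = -510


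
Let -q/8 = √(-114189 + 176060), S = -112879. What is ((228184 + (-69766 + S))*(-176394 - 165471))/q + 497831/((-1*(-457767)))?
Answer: 497831/457767 + 15568190235*√61871/494968 ≈ 7.8236e+6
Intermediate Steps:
q = -8*√61871 (q = -8*√(-114189 + 176060) = -8*√61871 ≈ -1989.9)
((228184 + (-69766 + S))*(-176394 - 165471))/q + 497831/((-1*(-457767))) = ((228184 + (-69766 - 112879))*(-176394 - 165471))/((-8*√61871)) + 497831/((-1*(-457767))) = ((228184 - 182645)*(-341865))*(-√61871/494968) + 497831/457767 = (45539*(-341865))*(-√61871/494968) + 497831*(1/457767) = -(-15568190235)*√61871/494968 + 497831/457767 = 15568190235*√61871/494968 + 497831/457767 = 497831/457767 + 15568190235*√61871/494968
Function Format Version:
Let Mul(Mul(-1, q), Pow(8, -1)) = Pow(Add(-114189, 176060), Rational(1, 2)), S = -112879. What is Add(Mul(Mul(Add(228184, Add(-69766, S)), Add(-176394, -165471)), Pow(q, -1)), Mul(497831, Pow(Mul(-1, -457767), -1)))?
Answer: Add(Rational(497831, 457767), Mul(Rational(15568190235, 494968), Pow(61871, Rational(1, 2)))) ≈ 7.8236e+6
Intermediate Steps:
q = Mul(-8, Pow(61871, Rational(1, 2))) (q = Mul(-8, Pow(Add(-114189, 176060), Rational(1, 2))) = Mul(-8, Pow(61871, Rational(1, 2))) ≈ -1989.9)
Add(Mul(Mul(Add(228184, Add(-69766, S)), Add(-176394, -165471)), Pow(q, -1)), Mul(497831, Pow(Mul(-1, -457767), -1))) = Add(Mul(Mul(Add(228184, Add(-69766, -112879)), Add(-176394, -165471)), Pow(Mul(-8, Pow(61871, Rational(1, 2))), -1)), Mul(497831, Pow(Mul(-1, -457767), -1))) = Add(Mul(Mul(Add(228184, -182645), -341865), Mul(Rational(-1, 494968), Pow(61871, Rational(1, 2)))), Mul(497831, Pow(457767, -1))) = Add(Mul(Mul(45539, -341865), Mul(Rational(-1, 494968), Pow(61871, Rational(1, 2)))), Mul(497831, Rational(1, 457767))) = Add(Mul(-15568190235, Mul(Rational(-1, 494968), Pow(61871, Rational(1, 2)))), Rational(497831, 457767)) = Add(Mul(Rational(15568190235, 494968), Pow(61871, Rational(1, 2))), Rational(497831, 457767)) = Add(Rational(497831, 457767), Mul(Rational(15568190235, 494968), Pow(61871, Rational(1, 2))))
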